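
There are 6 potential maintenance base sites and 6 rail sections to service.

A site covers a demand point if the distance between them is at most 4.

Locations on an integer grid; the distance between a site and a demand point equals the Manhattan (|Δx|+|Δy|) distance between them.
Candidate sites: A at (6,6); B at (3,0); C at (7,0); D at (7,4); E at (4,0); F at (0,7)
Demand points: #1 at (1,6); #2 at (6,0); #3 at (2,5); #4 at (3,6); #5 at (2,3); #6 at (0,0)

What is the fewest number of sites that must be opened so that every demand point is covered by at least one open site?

Coverage sets (demand points within 4 of each site):
  A: {#4}
  B: {#2, #5, #6}
  C: {#2}
  D: {}
  E: {#2, #6}
  F: {#1, #3, #4}
No single site covers all 6 demand points.
But {B, F} covers everything, so the minimum is 2.

2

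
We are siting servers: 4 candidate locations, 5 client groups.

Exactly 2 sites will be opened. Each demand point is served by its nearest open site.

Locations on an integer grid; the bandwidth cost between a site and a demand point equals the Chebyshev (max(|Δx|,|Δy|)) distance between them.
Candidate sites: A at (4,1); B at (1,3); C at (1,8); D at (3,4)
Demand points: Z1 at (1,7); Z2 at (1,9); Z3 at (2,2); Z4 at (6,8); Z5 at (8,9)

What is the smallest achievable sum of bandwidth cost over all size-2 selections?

Open {C, D}.
  Z1→C 1, Z2→C 1, Z3→D 2, Z4→D 4, Z5→D 5  ⇒ total 13.
Compare {B, C}: total 15.
Compare {A, C}: total 16.
No size-2 selection does better; minimum is 13.

13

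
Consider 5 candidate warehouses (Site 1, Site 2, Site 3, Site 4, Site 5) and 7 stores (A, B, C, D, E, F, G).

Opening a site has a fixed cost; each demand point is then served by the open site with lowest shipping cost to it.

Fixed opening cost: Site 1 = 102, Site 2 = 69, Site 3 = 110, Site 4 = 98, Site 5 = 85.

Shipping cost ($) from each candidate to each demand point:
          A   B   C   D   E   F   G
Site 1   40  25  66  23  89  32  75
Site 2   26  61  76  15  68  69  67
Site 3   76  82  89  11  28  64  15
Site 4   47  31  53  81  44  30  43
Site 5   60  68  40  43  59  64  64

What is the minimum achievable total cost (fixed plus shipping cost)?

409

Open {Site 2, Site 4}: assign each demand point to its cheapest open site.
  A→Site 2 26, B→Site 4 31, C→Site 4 53, D→Site 2 15, E→Site 4 44, F→Site 4 30, G→Site 4 43
  shipping cost 242, fixed 167 → total 409.
Compare {Site 3, Site 4}: shipping cost 215 + fixed 208 = 423.
Compare {Site 4}: shipping cost 329 + fixed 98 = 427.
Compare {Site 1, Site 3}: shipping cost 217 + fixed 212 = 429.
All other subsets cost ≥ 423. Minimum total cost: 409.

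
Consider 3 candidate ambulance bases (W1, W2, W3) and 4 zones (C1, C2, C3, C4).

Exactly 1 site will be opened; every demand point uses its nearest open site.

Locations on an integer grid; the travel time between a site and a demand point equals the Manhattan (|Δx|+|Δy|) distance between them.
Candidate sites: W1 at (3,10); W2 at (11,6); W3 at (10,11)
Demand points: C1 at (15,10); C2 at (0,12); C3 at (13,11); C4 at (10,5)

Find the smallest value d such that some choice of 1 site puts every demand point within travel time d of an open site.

11

Open {W3}.
  Farthest demand point is C2 at travel time 11 (to W3); all others are ≤ 11.
With {W1} the worst case is 12.
With {W2} the worst case is 17.
No size-1 selection achieves below 11.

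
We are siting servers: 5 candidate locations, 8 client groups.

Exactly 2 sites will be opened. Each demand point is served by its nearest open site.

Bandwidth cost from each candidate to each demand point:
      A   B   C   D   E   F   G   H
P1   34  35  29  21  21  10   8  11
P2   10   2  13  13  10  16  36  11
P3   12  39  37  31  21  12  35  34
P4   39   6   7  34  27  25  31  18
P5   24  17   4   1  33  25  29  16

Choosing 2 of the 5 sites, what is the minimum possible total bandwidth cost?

Open {P1, P2}.
  A→P2 10, B→P2 2, C→P2 13, D→P2 13, E→P2 10, F→P1 10, G→P1 8, H→P1 11  ⇒ total 77.
Compare {P2, P5}: total 83.
Compare {P1, P5}: total 96.
No size-2 selection does better; minimum is 77.

77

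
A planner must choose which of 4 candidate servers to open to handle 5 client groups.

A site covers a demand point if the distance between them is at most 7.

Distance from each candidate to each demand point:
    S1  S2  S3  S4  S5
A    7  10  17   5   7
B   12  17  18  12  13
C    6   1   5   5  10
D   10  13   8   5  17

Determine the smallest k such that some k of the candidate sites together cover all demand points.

2

Coverage sets (demand points within 7 of each site):
  A: {S1, S4, S5}
  B: {}
  C: {S1, S2, S3, S4}
  D: {S4}
No single site covers all 5 demand points.
But {A, C} covers everything, so the minimum is 2.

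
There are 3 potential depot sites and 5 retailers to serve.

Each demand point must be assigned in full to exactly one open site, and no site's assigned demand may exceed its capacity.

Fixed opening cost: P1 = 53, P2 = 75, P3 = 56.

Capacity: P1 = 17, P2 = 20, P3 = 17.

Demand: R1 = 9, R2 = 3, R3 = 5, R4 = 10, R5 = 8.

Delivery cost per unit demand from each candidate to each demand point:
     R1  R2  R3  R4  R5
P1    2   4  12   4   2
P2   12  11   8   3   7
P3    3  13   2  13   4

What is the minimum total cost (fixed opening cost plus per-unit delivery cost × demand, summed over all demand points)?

Open {P1, P2}; cheapest assignment that respects the capacities:
  P1 (cap 17, load 17): R1, R5 — cost 9×2 + 8×2 = 34
  P2 (cap 20, load 18): R2, R3, R4 — cost 3×11 + 5×8 + 10×3 = 103
  Shipping 137, fixed 128 → total 265.
  Any other capacity-feasible assignment to {P1, P2} ships for at least 137.
Compare {P1, P2, P3}: its best feasible assignment gives total 279.
Compare {P2, P3}: its best feasible assignment gives total 293.
Every other set of open sites that can feasibly serve all demand totals ≥ 279 even under its best assignment. Minimum: 265.

265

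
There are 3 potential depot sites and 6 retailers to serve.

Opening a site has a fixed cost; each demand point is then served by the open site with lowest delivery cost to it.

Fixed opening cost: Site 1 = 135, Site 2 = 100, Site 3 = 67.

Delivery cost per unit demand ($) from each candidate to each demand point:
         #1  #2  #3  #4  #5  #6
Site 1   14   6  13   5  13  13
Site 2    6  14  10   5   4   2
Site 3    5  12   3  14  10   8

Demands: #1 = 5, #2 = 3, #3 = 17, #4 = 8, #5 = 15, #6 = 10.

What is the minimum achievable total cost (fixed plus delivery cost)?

399

Open {Site 2, Site 3}: assign each demand point to its cheapest open site.
  #1→Site 3 5×5=25, #2→Site 3 3×12=36, #3→Site 3 17×3=51, #4→Site 2 8×5=40, #5→Site 2 15×4=60, #6→Site 2 10×2=20
  delivery cost 232, fixed 167 → total 399.
Compare {Site 2}: delivery cost 362 + fixed 100 = 462.
Compare {Site 1, Site 2, Site 3}: delivery cost 214 + fixed 302 = 516.
Compare {Site 3}: delivery cost 454 + fixed 67 = 521.
All other subsets cost ≥ 462. Minimum total cost: 399.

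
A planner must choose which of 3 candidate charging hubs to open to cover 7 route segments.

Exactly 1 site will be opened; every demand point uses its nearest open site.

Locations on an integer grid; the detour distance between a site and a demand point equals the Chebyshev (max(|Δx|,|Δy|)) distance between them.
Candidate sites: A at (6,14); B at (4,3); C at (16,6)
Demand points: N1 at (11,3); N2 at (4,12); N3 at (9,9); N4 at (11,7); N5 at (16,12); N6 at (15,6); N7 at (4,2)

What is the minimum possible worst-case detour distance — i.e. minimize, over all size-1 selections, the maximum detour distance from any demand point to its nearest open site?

12

Open {A}.
  Farthest demand point is N7 at detour distance 12 (to A); all others are ≤ 12.
With {B} the worst case is 12.
With {C} the worst case is 12.
No size-1 selection achieves below 12.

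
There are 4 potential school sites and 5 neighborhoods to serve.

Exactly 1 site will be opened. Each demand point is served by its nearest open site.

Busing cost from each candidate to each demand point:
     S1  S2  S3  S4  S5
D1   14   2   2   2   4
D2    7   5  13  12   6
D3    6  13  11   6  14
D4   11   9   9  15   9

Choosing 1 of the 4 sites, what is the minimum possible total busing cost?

Open {D1}.
  S1→D1 14, S2→D1 2, S3→D1 2, S4→D1 2, S5→D1 4  ⇒ total 24.
Compare {D2}: total 43.
Compare {D3}: total 50.
No size-1 selection does better; minimum is 24.

24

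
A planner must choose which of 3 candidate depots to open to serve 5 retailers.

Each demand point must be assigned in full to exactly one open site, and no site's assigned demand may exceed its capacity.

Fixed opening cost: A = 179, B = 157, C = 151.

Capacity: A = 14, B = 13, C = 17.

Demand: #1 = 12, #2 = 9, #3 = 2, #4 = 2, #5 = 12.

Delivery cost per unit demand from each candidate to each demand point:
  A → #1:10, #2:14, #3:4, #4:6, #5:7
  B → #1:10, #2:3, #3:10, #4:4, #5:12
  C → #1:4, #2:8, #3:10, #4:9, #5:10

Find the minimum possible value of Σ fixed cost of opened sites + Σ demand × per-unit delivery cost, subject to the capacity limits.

Open {A, B, C}; cheapest assignment that respects the capacities:
  A (cap 14, load 14): #3, #5 — cost 2×4 + 12×7 = 92
  B (cap 13, load 11): #2, #4 — cost 9×3 + 2×4 = 35
  C (cap 17, load 12): #1 — cost 12×4 = 48
  Shipping 175, fixed 487 → total 662.
  Any other capacity-feasible assignment to {A, B, C} ships for at least 175.
Total demand is 37 and no other set of sites has combined capacity ≥ 37, so {A, B, C} is the only feasible choice of open sites. Minimum: 662.

662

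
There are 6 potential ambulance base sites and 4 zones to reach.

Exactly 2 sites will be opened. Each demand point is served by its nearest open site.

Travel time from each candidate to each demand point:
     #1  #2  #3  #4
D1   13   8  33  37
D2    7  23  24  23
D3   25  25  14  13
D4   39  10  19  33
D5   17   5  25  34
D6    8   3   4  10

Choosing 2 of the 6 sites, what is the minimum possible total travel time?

24

Open {D2, D6}.
  #1→D2 7, #2→D6 3, #3→D6 4, #4→D6 10  ⇒ total 24.
Compare {D1, D6}: total 25.
Compare {D3, D6}: total 25.
No size-2 selection does better; minimum is 24.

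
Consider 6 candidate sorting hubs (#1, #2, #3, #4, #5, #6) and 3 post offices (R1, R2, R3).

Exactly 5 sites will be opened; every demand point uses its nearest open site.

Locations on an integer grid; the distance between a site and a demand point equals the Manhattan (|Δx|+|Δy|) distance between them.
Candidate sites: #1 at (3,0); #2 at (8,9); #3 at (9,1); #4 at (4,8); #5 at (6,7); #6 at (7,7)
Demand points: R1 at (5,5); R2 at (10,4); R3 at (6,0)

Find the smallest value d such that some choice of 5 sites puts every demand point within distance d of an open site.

Open {#1, #2, #3, #4, #5}.
  Farthest demand point is R2 at distance 4 (to #3); all others are ≤ 4.
With {#1, #2, #3, #4, #6} the worst case is 4.
With {#1, #2, #3, #5, #6} the worst case is 4.
No size-5 selection achieves below 4.

4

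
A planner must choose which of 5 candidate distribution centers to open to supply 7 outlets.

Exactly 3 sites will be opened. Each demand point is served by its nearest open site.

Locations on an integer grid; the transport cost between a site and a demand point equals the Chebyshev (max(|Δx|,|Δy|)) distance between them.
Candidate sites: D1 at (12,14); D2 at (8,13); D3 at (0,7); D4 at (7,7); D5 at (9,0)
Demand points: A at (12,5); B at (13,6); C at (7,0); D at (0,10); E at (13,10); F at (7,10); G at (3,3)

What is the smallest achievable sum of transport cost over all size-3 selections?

Open {D2, D3, D5}.
  A→D5 5, B→D5 6, C→D5 2, D→D3 3, E→D2 5, F→D2 3, G→D3 4  ⇒ total 28.
Compare {D1, D3, D5}: total 29.
Compare {D3, D4, D5}: total 29.
No size-3 selection does better; minimum is 28.

28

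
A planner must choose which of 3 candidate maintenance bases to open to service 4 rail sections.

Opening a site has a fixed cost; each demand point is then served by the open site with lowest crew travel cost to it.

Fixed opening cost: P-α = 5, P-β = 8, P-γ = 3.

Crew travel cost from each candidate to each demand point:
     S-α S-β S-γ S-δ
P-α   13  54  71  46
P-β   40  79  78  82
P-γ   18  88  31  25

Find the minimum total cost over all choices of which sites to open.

Open {P-α, P-γ}: assign each demand point to its cheapest open site.
  S-α→P-α 13, S-β→P-α 54, S-γ→P-γ 31, S-δ→P-γ 25
  crew travel cost 123, fixed 8 → total 131.
Compare {P-α, P-β, P-γ}: crew travel cost 123 + fixed 16 = 139.
Compare {P-β, P-γ}: crew travel cost 153 + fixed 11 = 164.
Compare {P-γ}: crew travel cost 162 + fixed 3 = 165.
All other subsets cost ≥ 139. Minimum total cost: 131.

131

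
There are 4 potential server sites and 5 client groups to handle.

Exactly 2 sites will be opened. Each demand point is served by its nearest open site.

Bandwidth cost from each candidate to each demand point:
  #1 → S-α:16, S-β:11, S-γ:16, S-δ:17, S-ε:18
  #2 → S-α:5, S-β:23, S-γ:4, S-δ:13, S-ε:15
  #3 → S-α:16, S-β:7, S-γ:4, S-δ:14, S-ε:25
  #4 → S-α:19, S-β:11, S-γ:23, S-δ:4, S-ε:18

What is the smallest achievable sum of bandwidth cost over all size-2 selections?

39

Open {#2, #4}.
  S-α→#2 5, S-β→#4 11, S-γ→#2 4, S-δ→#4 4, S-ε→#2 15  ⇒ total 39.
Compare {#2, #3}: total 44.
Compare {#1, #2}: total 48.
No size-2 selection does better; minimum is 39.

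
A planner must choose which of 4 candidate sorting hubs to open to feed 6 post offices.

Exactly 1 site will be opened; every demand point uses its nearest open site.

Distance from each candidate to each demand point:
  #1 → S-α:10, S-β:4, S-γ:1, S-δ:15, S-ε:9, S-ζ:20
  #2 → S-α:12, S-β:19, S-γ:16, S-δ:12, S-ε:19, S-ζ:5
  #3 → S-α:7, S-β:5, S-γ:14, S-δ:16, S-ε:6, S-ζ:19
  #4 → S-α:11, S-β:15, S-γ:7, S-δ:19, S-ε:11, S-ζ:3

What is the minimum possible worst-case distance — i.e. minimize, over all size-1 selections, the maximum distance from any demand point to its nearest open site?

Open {#2}.
  Farthest demand point is S-β at distance 19 (to #2); all others are ≤ 19.
With {#3} the worst case is 19.
With {#4} the worst case is 19.
No size-1 selection achieves below 19.

19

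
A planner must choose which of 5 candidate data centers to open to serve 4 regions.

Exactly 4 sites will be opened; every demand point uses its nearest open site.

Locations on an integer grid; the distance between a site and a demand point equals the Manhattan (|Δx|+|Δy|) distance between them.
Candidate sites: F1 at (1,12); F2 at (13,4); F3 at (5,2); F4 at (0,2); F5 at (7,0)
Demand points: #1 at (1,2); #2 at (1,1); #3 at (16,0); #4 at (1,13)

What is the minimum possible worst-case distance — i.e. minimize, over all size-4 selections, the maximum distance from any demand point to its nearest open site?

Open {F1, F2, F3, F4}.
  Farthest demand point is #3 at distance 7 (to F2); all others are ≤ 7.
With {F1, F2, F3, F5} the worst case is 7.
With {F1, F2, F4, F5} the worst case is 7.
No size-4 selection achieves below 7.

7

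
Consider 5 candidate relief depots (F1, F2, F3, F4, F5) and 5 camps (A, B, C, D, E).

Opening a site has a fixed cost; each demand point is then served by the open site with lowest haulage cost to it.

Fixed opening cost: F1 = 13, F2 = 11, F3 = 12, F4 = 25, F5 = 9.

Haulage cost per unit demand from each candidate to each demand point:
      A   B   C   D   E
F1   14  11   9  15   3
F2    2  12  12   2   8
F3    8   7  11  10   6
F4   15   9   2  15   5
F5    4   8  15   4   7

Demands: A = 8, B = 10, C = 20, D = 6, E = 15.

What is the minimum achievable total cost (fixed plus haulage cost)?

244

Open {F1, F2, F3, F4}: assign each demand point to its cheapest open site.
  A→F2 8×2=16, B→F3 10×7=70, C→F4 20×2=40, D→F2 6×2=12, E→F1 15×3=45
  haulage cost 183, fixed 61 → total 244.
Compare {F1, F2, F4, F5}: haulage cost 193 + fixed 58 = 251.
Compare {F1, F2, F4}: haulage cost 203 + fixed 49 = 252.
Compare {F1, F2, F3, F4, F5}: haulage cost 183 + fixed 70 = 253.
All other subsets cost ≥ 251. Minimum total cost: 244.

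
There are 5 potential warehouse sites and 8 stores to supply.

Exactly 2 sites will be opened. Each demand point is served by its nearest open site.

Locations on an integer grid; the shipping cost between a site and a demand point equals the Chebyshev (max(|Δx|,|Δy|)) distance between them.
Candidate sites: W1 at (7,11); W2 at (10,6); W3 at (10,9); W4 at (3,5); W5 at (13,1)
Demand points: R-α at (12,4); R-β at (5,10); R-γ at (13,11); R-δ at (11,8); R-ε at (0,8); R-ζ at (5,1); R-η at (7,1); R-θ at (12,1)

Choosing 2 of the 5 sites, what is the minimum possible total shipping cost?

30

Open {W2, W4}.
  R-α→W2 2, R-β→W2 5, R-γ→W2 5, R-δ→W2 2, R-ε→W4 3, R-ζ→W4 4, R-η→W4 4, R-θ→W2 5  ⇒ total 30.
Compare {W1, W2}: total 33.
Compare {W3, W4}: total 33.
No size-2 selection does better; minimum is 30.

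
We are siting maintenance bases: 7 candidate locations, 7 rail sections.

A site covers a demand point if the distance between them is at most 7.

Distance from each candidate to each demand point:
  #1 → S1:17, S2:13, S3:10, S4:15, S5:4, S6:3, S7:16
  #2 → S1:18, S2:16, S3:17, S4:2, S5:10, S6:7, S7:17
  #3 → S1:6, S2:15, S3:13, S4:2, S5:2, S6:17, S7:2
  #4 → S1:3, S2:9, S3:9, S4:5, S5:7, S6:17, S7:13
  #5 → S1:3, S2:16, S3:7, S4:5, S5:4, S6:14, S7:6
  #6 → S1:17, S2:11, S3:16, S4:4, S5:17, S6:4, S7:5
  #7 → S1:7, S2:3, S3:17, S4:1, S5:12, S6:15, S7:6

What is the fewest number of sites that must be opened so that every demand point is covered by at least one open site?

Coverage sets (demand points within 7 of each site):
  #1: {S5, S6}
  #2: {S4, S6}
  #3: {S1, S4, S5, S7}
  #4: {S1, S4, S5}
  #5: {S1, S3, S4, S5, S7}
  #6: {S4, S6, S7}
  #7: {S1, S2, S4, S7}
No 2 sites suffice: every size-2 union leaves at least one demand point uncovered.
But {#1, #5, #7} covers everything, so the minimum is 3.

3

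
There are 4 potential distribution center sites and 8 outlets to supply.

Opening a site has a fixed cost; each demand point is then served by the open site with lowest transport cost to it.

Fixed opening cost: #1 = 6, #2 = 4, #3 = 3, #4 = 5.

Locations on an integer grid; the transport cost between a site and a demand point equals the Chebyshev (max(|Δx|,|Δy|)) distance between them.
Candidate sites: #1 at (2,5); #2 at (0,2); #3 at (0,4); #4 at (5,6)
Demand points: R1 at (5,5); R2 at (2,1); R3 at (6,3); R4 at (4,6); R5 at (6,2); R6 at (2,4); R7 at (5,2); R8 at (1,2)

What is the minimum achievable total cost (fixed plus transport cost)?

27

Open {#2, #4}: assign each demand point to its cheapest open site.
  R1→#4 1, R2→#2 2, R3→#4 3, R4→#4 1, R5→#4 4, R6→#2 2, R7→#4 4, R8→#2 1
  transport cost 18, fixed 9 → total 27.
Compare {#3, #4}: transport cost 20 + fixed 8 = 28.
Compare {#1}: transport cost 24 + fixed 6 = 30.
Compare {#4}: transport cost 25 + fixed 5 = 30.
All other subsets cost ≥ 28. Minimum total cost: 27.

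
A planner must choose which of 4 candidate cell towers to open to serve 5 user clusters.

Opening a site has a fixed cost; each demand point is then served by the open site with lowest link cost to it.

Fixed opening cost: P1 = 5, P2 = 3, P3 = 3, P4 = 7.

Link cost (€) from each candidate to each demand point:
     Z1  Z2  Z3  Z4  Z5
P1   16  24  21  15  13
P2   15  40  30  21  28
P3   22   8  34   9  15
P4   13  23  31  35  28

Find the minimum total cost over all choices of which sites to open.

Open {P1, P3}: assign each demand point to its cheapest open site.
  Z1→P1 16, Z2→P3 8, Z3→P1 21, Z4→P3 9, Z5→P1 13
  link cost 67, fixed 8 → total 75.
Compare {P1, P2, P3}: link cost 66 + fixed 11 = 77.
Compare {P1, P3, P4}: link cost 64 + fixed 15 = 79.
Compare {P1, P2, P3, P4}: link cost 64 + fixed 18 = 82.
All other subsets cost ≥ 77. Minimum total cost: 75.

75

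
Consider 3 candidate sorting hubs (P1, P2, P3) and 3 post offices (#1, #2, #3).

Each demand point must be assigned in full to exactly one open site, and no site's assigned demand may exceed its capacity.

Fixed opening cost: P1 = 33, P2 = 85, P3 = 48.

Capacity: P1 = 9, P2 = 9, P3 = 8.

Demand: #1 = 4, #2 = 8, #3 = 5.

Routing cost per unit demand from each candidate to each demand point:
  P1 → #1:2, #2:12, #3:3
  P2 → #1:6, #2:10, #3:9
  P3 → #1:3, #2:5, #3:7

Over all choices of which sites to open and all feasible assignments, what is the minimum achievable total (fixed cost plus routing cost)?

Open {P1, P3}; cheapest assignment that respects the capacities:
  P1 (cap 9, load 9): #1, #3 — cost 4×2 + 5×3 = 23
  P3 (cap 8, load 8): #2 — cost 8×5 = 40
  Shipping 63, fixed 81 → total 144.
  Any other capacity-feasible assignment to {P1, P3} ships for at least 63.
Compare {P1, P2}: its best feasible assignment gives total 221.
Compare {P1, P2, P3}: its best feasible assignment gives total 229.
Every other set of open sites that can feasibly serve all demand totals ≥ 221 even under its best assignment. Minimum: 144.

144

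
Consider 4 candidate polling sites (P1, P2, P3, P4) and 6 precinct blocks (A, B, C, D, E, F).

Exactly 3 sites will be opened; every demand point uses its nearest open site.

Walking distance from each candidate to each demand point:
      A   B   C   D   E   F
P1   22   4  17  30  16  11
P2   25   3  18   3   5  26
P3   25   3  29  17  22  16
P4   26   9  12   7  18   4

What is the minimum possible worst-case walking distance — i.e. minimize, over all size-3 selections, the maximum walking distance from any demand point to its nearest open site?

22

Open {P1, P2, P3}.
  Farthest demand point is A at walking distance 22 (to P1); all others are ≤ 22.
With {P1, P2, P4} the worst case is 22.
With {P1, P3, P4} the worst case is 22.
No size-3 selection achieves below 22.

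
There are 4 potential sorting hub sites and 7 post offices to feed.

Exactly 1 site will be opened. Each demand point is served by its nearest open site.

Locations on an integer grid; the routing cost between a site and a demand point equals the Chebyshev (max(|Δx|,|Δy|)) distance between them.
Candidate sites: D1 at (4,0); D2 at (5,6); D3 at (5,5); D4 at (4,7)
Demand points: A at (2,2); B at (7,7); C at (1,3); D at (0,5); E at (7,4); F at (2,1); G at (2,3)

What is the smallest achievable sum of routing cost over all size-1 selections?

Open {D3}.
  A→D3 3, B→D3 2, C→D3 4, D→D3 5, E→D3 2, F→D3 4, G→D3 3  ⇒ total 23.
Compare {D2}: total 25.
Compare {D1}: total 26.
No size-1 selection does better; minimum is 23.

23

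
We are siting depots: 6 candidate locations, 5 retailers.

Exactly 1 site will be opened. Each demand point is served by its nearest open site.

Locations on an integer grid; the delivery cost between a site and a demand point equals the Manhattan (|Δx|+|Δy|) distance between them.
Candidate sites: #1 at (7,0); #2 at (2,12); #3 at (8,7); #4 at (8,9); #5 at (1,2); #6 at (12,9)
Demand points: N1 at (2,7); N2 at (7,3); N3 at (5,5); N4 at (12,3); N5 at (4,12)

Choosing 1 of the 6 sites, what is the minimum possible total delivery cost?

Open {#3}.
  N1→#3 6, N2→#3 5, N3→#3 5, N4→#3 8, N5→#3 9  ⇒ total 33.
Compare {#4}: total 39.
Compare {#1}: total 45.
No size-1 selection does better; minimum is 33.

33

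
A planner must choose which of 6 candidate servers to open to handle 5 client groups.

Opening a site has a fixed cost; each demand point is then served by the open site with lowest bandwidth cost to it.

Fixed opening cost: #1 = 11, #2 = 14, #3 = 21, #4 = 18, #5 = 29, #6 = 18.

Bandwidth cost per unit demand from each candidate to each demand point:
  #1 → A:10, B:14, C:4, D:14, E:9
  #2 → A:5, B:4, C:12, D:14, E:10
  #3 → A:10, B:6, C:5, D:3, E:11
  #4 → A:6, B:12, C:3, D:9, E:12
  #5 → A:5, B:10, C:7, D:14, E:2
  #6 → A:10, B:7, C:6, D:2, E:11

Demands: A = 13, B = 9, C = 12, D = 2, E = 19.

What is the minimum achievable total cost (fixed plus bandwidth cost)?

Open {#2, #4, #5}: assign each demand point to its cheapest open site.
  A→#2 13×5=65, B→#2 9×4=36, C→#4 12×3=36, D→#4 2×9=18, E→#5 19×2=38
  bandwidth cost 193, fixed 61 → total 254.
Compare {#2, #4, #5, #6}: bandwidth cost 179 + fixed 79 = 258.
Compare {#1, #2, #5, #6}: bandwidth cost 191 + fixed 72 = 263.
Compare {#2, #3, #4, #5}: bandwidth cost 181 + fixed 82 = 263.
All other subsets cost ≥ 258. Minimum total cost: 254.

254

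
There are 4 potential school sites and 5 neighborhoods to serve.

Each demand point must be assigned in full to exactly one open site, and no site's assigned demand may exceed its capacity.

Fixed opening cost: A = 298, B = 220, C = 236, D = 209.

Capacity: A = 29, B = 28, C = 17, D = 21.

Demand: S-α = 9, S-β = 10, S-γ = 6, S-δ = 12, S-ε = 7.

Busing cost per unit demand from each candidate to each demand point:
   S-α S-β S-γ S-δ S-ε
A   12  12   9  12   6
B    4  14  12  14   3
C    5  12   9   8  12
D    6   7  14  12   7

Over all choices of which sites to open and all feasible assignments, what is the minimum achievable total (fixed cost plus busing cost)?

Open {B, D}; cheapest assignment that respects the capacities:
  B (cap 28, load 28): S-α, S-δ, S-ε — cost 9×4 + 12×14 + 7×3 = 225
  D (cap 21, load 16): S-β, S-γ — cost 10×7 + 6×14 = 154
  Shipping 379, fixed 429 → total 808.
  Any other capacity-feasible assignment to {B, D} ships for at least 379.
Compare {B, C}: its best feasible assignment gives total 855.
Compare {A, D}: its best feasible assignment gives total 871.
Every other set of open sites that can feasibly serve all demand totals ≥ 855 even under its best assignment. Minimum: 808.

808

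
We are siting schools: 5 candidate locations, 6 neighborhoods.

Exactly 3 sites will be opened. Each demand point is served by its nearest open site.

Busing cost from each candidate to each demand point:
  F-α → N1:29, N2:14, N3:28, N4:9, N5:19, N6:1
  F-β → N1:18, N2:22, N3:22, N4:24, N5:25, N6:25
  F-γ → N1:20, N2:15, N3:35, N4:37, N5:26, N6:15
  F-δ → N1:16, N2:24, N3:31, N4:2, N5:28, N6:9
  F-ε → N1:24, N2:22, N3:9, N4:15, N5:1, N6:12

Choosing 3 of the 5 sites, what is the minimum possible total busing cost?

Open {F-α, F-δ, F-ε}.
  N1→F-δ 16, N2→F-α 14, N3→F-ε 9, N4→F-δ 2, N5→F-ε 1, N6→F-α 1  ⇒ total 43.
Compare {F-α, F-β, F-ε}: total 52.
Compare {F-γ, F-δ, F-ε}: total 52.
No size-3 selection does better; minimum is 43.

43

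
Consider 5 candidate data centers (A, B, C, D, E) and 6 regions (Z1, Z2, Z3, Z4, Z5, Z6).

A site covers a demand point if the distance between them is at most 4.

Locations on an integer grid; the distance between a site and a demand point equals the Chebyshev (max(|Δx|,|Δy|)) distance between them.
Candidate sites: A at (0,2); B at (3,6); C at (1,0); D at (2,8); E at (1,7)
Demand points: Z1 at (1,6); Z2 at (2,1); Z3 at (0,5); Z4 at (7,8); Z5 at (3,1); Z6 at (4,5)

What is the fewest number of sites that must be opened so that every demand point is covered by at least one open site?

Coverage sets (demand points within 4 of each site):
  A: {Z1, Z2, Z3, Z5, Z6}
  B: {Z1, Z3, Z4, Z6}
  C: {Z2, Z5}
  D: {Z1, Z3, Z6}
  E: {Z1, Z3, Z6}
No single site covers all 6 demand points.
But {A, B} covers everything, so the minimum is 2.

2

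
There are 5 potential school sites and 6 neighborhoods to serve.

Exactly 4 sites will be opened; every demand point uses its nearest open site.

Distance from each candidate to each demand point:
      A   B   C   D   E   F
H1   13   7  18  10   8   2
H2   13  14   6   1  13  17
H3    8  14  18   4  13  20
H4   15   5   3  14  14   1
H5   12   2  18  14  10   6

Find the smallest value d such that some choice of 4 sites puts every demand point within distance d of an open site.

8

Open {H1, H2, H3, H4}.
  Farthest demand point is A at distance 8 (to H3); all others are ≤ 8.
With {H1, H2, H3, H5} the worst case is 8.
With {H1, H3, H4, H5} the worst case is 8.
No size-4 selection achieves below 8.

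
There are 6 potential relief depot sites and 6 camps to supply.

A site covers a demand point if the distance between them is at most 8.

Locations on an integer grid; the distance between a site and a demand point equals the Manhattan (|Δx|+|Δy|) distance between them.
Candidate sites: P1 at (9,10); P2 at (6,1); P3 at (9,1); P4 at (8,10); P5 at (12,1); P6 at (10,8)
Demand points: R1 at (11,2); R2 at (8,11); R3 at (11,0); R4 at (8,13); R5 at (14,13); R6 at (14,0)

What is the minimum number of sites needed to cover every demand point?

Coverage sets (demand points within 8 of each site):
  P1: {R2, R4, R5}
  P2: {R1, R3}
  P3: {R1, R3, R6}
  P4: {R2, R4}
  P5: {R1, R3, R6}
  P6: {R1, R2, R4}
No single site covers all 6 demand points.
But {P1, P3} covers everything, so the minimum is 2.

2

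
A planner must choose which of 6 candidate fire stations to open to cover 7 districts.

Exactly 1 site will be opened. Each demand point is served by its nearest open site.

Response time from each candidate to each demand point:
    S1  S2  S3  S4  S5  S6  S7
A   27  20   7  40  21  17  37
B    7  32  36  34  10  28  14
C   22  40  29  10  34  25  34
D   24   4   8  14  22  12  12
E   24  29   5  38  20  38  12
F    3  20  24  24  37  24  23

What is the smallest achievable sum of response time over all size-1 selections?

Open {D}.
  S1→D 24, S2→D 4, S3→D 8, S4→D 14, S5→D 22, S6→D 12, S7→D 12  ⇒ total 96.
Compare {F}: total 155.
Compare {B}: total 161.
No size-1 selection does better; minimum is 96.

96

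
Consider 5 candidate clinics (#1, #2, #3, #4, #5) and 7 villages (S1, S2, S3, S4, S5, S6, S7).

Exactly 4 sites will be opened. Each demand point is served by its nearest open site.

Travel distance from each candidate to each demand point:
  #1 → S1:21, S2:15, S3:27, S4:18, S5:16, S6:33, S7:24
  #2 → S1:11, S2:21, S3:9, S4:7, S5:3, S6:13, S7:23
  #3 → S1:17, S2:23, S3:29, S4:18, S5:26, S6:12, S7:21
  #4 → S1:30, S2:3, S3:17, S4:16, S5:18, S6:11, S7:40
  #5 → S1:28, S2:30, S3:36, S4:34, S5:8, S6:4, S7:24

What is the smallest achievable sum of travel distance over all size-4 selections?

Open {#2, #3, #4, #5}.
  S1→#2 11, S2→#4 3, S3→#2 9, S4→#2 7, S5→#2 3, S6→#5 4, S7→#3 21  ⇒ total 58.
Compare {#1, #2, #4, #5}: total 60.
Compare {#1, #2, #3, #4}: total 65.
No size-4 selection does better; minimum is 58.

58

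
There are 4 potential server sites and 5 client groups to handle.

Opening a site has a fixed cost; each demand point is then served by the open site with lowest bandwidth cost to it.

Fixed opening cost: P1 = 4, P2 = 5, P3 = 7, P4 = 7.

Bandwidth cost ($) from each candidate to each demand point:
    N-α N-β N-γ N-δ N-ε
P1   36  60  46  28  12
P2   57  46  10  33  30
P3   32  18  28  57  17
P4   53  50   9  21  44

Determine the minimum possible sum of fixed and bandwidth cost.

Open {P1, P3, P4}: assign each demand point to its cheapest open site.
  N-α→P3 32, N-β→P3 18, N-γ→P4 9, N-δ→P4 21, N-ε→P1 12
  bandwidth cost 92, fixed 18 → total 110.
Compare {P3, P4}: bandwidth cost 97 + fixed 14 = 111.
Compare {P1, P2, P3, P4}: bandwidth cost 92 + fixed 23 = 115.
Compare {P1, P2, P3}: bandwidth cost 100 + fixed 16 = 116.
All other subsets cost ≥ 111. Minimum total cost: 110.

110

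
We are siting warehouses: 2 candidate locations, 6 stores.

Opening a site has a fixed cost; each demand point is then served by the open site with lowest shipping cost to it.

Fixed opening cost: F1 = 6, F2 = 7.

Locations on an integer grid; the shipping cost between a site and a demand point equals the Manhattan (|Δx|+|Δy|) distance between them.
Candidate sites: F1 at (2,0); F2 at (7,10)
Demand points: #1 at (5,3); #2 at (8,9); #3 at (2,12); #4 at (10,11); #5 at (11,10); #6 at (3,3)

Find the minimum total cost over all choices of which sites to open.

40

Open {F1, F2}: assign each demand point to its cheapest open site.
  #1→F1 6, #2→F2 2, #3→F2 7, #4→F2 4, #5→F2 4, #6→F1 4
  shipping cost 27, fixed 13 → total 40.
Compare {F2}: shipping cost 37 + fixed 7 = 44.
Compare {F1}: shipping cost 75 + fixed 6 = 81.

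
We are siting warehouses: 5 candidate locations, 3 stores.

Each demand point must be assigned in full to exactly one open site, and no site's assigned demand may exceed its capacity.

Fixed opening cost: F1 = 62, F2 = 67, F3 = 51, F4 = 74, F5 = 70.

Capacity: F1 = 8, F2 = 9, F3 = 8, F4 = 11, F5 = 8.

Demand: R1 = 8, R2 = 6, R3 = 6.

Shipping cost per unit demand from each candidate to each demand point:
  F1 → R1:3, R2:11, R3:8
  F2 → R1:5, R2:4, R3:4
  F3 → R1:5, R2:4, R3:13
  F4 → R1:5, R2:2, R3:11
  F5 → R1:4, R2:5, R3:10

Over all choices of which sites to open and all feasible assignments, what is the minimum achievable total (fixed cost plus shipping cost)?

Open {F1, F2, F3}; cheapest assignment that respects the capacities:
  F1 (cap 8, load 8): R1 — cost 8×3 = 24
  F2 (cap 9, load 6): R3 — cost 6×4 = 24
  F3 (cap 8, load 6): R2 — cost 6×4 = 24
  Shipping 72, fixed 180 → total 252.
  Any other capacity-feasible assignment to {F1, F2, F3} ships for at least 72.
Compare {F1, F2, F4}: its best feasible assignment gives total 263.
Compare {F2, F3, F4}: its best feasible assignment gives total 268.
Every other set of open sites that can feasibly serve all demand totals ≥ 263 even under its best assignment. Minimum: 252.

252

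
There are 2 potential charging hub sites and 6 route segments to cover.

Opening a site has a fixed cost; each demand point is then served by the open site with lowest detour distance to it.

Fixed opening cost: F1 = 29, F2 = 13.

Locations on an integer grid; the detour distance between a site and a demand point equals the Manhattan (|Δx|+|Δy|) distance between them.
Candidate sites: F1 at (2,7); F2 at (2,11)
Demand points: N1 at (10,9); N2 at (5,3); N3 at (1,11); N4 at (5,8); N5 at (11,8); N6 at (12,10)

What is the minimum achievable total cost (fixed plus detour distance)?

64

Open {F2}: assign each demand point to its cheapest open site.
  N1→F2 10, N2→F2 11, N3→F2 1, N4→F2 6, N5→F2 12, N6→F2 11
  detour distance 51, fixed 13 → total 64.
Compare {F1}: detour distance 49 + fixed 29 = 78.
Compare {F1, F2}: detour distance 43 + fixed 42 = 85.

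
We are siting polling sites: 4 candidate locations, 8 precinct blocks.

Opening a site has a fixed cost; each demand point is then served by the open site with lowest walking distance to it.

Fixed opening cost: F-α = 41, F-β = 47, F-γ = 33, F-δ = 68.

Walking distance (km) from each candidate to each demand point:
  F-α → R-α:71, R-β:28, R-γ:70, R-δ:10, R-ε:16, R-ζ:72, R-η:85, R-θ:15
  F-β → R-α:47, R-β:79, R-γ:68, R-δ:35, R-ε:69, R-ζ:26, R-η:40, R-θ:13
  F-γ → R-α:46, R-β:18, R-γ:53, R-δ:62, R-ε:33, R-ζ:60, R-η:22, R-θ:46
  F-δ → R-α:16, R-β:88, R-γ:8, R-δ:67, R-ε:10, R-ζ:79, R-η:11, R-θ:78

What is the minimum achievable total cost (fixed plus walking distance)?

278

Open {F-α, F-β, F-δ}: assign each demand point to its cheapest open site.
  R-α→F-δ 16, R-β→F-α 28, R-γ→F-δ 8, R-δ→F-α 10, R-ε→F-δ 10, R-ζ→F-β 26, R-η→F-δ 11, R-θ→F-β 13
  walking distance 122, fixed 156 → total 278.
Compare {F-α, F-δ}: walking distance 170 + fixed 109 = 279.
Compare {F-β, F-γ, F-δ}: walking distance 137 + fixed 148 = 285.
Compare {F-α, F-γ, F-δ}: walking distance 148 + fixed 142 = 290.
All other subsets cost ≥ 279. Minimum total cost: 278.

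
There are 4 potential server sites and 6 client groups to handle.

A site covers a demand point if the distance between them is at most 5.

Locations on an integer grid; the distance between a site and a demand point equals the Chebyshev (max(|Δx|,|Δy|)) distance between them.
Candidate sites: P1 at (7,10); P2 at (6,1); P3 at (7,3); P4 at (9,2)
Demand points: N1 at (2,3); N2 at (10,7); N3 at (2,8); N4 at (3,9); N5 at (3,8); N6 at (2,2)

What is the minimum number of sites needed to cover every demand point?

2

Coverage sets (demand points within 5 of each site):
  P1: {N2, N3, N4, N5}
  P2: {N1, N6}
  P3: {N1, N2, N3, N5, N6}
  P4: {N2}
No single site covers all 6 demand points.
But {P1, P2} covers everything, so the minimum is 2.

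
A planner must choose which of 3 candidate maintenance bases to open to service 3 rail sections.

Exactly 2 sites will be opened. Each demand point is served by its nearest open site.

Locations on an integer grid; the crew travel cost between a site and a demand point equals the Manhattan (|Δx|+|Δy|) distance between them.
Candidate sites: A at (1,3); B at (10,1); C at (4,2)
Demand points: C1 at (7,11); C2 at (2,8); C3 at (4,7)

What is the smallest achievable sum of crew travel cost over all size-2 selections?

Open {A, C}.
  C1→C 12, C2→A 6, C3→C 5  ⇒ total 23.
Compare {B, C}: total 25.
Compare {A, B}: total 26.

23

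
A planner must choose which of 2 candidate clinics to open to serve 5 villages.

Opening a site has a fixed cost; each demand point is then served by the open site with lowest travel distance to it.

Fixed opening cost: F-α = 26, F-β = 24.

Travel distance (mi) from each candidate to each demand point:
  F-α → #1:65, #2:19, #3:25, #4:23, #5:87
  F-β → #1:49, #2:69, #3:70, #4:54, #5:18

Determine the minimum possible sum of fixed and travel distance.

Open {F-α, F-β}: assign each demand point to its cheapest open site.
  #1→F-β 49, #2→F-α 19, #3→F-α 25, #4→F-α 23, #5→F-β 18
  travel distance 134, fixed 50 → total 184.
Compare {F-α}: travel distance 219 + fixed 26 = 245.
Compare {F-β}: travel distance 260 + fixed 24 = 284.

184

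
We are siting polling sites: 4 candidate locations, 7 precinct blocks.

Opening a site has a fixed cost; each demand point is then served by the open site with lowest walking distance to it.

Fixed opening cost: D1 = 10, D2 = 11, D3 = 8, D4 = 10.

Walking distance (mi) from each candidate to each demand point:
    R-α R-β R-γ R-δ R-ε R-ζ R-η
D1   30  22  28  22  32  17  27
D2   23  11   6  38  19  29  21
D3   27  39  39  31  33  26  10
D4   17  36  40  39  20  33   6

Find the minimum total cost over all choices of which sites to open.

Open {D1, D2, D4}: assign each demand point to its cheapest open site.
  R-α→D4 17, R-β→D2 11, R-γ→D2 6, R-δ→D1 22, R-ε→D2 19, R-ζ→D1 17, R-η→D4 6
  walking distance 98, fixed 31 → total 129.
Compare {D1, D2, D3}: walking distance 108 + fixed 29 = 137.
Compare {D1, D2, D3, D4}: walking distance 98 + fixed 39 = 137.
Compare {D1, D2}: walking distance 119 + fixed 21 = 140.
All other subsets cost ≥ 137. Minimum total cost: 129.

129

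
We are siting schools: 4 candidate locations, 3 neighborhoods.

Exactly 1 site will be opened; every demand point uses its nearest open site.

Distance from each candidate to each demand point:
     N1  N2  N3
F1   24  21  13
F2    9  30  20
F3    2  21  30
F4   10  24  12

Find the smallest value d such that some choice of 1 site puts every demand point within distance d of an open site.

24

Open {F1}.
  Farthest demand point is N1 at distance 24 (to F1); all others are ≤ 24.
With {F4} the worst case is 24.
With {F2} the worst case is 30.
No size-1 selection achieves below 24.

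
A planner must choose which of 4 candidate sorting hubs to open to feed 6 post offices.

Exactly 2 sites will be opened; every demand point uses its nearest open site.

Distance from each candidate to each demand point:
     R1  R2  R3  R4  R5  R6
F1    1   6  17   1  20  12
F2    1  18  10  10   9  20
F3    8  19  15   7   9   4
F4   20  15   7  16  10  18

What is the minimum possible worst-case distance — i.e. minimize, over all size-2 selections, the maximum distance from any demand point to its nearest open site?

Open {F1, F2}.
  Farthest demand point is R6 at distance 12 (to F1); all others are ≤ 12.
With {F1, F4} the worst case is 12.
With {F1, F3} the worst case is 15.
No size-2 selection achieves below 12.

12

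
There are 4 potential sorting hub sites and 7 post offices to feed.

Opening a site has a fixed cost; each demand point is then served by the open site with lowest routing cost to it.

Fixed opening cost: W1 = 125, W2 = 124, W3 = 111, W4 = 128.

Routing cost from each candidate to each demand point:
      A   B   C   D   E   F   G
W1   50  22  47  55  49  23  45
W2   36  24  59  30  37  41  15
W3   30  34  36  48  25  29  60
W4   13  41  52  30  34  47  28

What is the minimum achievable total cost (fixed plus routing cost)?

366

Open {W2}: assign each demand point to its cheapest open site.
  A→W2 36, B→W2 24, C→W2 59, D→W2 30, E→W2 37, F→W2 41, G→W2 15
  routing cost 242, fixed 124 → total 366.
Compare {W3}: routing cost 262 + fixed 111 = 373.
Compare {W4}: routing cost 245 + fixed 128 = 373.
Compare {W1}: routing cost 291 + fixed 125 = 416.
All other subsets cost ≥ 373. Minimum total cost: 366.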